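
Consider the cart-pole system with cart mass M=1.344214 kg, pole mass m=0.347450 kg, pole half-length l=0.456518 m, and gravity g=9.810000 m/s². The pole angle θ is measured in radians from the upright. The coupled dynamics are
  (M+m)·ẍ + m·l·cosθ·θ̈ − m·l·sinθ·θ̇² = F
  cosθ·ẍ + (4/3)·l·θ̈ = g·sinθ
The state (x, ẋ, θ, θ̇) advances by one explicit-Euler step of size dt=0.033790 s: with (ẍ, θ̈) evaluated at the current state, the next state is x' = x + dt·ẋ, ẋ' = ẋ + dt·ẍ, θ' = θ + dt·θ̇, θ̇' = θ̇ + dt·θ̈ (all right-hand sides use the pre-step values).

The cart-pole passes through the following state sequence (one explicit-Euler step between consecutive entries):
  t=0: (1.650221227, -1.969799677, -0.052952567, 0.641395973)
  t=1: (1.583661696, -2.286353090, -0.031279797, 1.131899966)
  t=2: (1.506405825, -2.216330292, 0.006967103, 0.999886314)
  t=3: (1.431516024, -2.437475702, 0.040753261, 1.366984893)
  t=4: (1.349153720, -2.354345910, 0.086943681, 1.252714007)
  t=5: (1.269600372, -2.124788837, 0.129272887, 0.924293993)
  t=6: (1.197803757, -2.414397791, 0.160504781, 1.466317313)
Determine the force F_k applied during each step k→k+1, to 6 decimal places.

step 0→1:
  ẍ = (ẋ'−ẋ)/dt = (-2.286353090−-1.969799677)/0.033790 = -9.368257
  θ̈ = (θ̇'−θ̇)/dt = (1.131899966−0.641395973)/0.033790 = 14.516247
  sinθ=-0.052928, cosθ=0.998598
  F = (M+m)·ẍ + m·l·cosθ·θ̈ − m·l·sinθ·θ̇² = -15.847944 + 2.299299 − -0.003454 = -13.545191
step 1→2:
  ẍ = (ẋ'−ẋ)/dt = (-2.216330292−-2.286353090)/0.033790 = 2.072294
  θ̈ = (θ̇'−θ̇)/dt = (0.999886314−1.131899966)/0.033790 = -3.906885
  sinθ=-0.031275, cosθ=0.999511
  F = (M+m)·ẍ + m·l·cosθ·θ̈ − m·l·sinθ·θ̇² = 3.505624 + -0.619396 − -0.006356 = 2.892584
step 2→3:
  ẍ = (ẋ'−ẋ)/dt = (-2.437475702−-2.216330292)/0.033790 = -6.544700
  θ̈ = (θ̇'−θ̇)/dt = (1.366984893−0.999886314)/0.033790 = 10.864119
  sinθ=0.006967, cosθ=0.999976
  F = (M+m)·ẍ + m·l·cosθ·θ̈ − m·l·sinθ·θ̇² = -11.071433 + 1.723194 − 0.001105 = -9.349344
step 3→4:
  ẍ = (ẋ'−ẋ)/dt = (-2.354345910−-2.437475702)/0.033790 = 2.460189
  θ̈ = (θ̇'−θ̇)/dt = (1.252714007−1.366984893)/0.033790 = -3.381796
  sinθ=0.040742, cosθ=0.999170
  F = (M+m)·ẍ + m·l·cosθ·θ̈ − m·l·sinθ·θ̇² = 4.161813 + -0.535966 − 0.012076 = 3.613772
step 4→5:
  ẍ = (ẋ'−ẋ)/dt = (-2.124788837−-2.354345910)/0.033790 = 6.793639
  θ̈ = (θ̇'−θ̇)/dt = (0.924293993−1.252714007)/0.033790 = -9.719444
  sinθ=0.086834, cosθ=0.996223
  F = (M+m)·ẍ + m·l·cosθ·θ̈ − m·l·sinθ·θ̇² = 11.492555 + -1.535848 − 0.021614 = 9.935093
step 5→6:
  ẍ = (ẋ'−ẋ)/dt = (-2.414397791−-2.124788837)/0.033790 = -8.570848
  θ̈ = (θ̇'−θ̇)/dt = (1.466317313−0.924293993)/0.033790 = 16.040939
  sinθ=0.128913, cosθ=0.991656
  F = (M+m)·ẍ + m·l·cosθ·θ̈ − m·l·sinθ·θ̇² = -14.498995 + 2.523138 − 0.017469 = -11.993326

F_0 = -13.545191 N
F_1 = 2.892584 N
F_2 = -9.349344 N
F_3 = 3.613772 N
F_4 = 9.935093 N
F_5 = -11.993326 N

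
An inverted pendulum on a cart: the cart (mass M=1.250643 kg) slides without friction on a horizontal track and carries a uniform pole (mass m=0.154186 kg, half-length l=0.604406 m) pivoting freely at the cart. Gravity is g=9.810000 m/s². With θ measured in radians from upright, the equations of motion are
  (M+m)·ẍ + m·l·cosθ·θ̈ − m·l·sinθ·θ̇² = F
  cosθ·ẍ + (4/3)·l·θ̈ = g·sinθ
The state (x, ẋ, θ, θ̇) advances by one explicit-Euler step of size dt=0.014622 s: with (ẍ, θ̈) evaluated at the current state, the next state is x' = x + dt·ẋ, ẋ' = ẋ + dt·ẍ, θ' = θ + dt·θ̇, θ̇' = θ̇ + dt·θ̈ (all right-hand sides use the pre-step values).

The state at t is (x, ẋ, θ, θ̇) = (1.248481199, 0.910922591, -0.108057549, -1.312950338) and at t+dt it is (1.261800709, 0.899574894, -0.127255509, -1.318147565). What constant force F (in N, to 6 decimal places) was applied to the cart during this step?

F = -1.105851 N

ẍ = (ẋ'−ẋ)/dt = (0.899574894−0.910922591)/0.014622 = -0.776070
θ̈ = (θ̇'−θ̇)/dt = (-1.318147565−-1.312950338)/0.014622 = -0.355439
sinθ=-0.107847, cosθ=0.994167
F = (M+m)·ẍ + m·l·cosθ·θ̈ − m·l·sinθ·θ̇² = -1.090246 + -0.032930 − -0.017325 = -1.105851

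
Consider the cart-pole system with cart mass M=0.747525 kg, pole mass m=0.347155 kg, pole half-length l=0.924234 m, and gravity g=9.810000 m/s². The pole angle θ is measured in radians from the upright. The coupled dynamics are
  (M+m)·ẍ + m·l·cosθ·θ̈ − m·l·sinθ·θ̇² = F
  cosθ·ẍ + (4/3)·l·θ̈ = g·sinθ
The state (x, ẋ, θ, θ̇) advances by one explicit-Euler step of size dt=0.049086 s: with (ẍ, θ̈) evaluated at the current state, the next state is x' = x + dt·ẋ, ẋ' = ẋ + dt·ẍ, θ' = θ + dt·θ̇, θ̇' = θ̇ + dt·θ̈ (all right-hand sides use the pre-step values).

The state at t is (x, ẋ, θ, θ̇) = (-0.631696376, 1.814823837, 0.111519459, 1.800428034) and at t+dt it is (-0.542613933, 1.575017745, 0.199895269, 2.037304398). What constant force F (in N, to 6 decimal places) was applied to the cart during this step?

F = -3.924993 N

ẍ = (ẋ'−ẋ)/dt = (1.575017745−1.814823837)/0.049086 = -4.885427
θ̈ = (θ̇'−θ̇)/dt = (2.037304398−1.800428034)/0.049086 = 4.825742
sinθ=0.111288, cosθ=0.993788
F = (M+m)·ẍ + m·l·cosθ·θ̈ − m·l·sinθ·θ̇² = -5.347980 + 1.538733 − 0.115746 = -3.924993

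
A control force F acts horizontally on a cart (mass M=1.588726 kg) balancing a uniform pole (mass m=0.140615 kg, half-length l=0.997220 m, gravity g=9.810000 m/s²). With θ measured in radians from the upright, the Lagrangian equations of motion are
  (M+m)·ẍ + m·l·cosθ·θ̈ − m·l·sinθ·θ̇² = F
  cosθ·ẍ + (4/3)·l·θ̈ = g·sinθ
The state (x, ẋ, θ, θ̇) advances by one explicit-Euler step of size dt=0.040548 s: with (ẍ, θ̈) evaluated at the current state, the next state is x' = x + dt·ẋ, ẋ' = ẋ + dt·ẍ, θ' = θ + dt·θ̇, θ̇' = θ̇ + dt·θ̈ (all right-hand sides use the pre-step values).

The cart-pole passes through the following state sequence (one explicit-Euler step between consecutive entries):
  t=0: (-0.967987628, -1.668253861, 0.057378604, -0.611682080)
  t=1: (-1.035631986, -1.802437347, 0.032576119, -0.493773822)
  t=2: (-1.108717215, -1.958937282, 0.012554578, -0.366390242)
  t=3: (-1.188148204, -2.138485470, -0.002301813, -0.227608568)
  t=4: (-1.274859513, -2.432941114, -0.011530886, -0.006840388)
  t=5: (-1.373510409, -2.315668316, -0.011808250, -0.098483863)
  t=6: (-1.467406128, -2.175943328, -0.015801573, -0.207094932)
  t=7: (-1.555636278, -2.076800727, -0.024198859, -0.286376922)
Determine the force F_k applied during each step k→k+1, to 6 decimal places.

step 0→1:
  ẍ = (ẋ'−ẋ)/dt = (-1.802437347−-1.668253861)/0.040548 = -3.309250
  θ̈ = (θ̇'−θ̇)/dt = (-0.493773822−-0.611682080)/0.040548 = 2.907869
  sinθ=0.057347, cosθ=0.998354
  F = (M+m)·ẍ + m·l·cosθ·θ̈ − m·l·sinθ·θ̇² = -5.722822 + 0.407082 − 0.003009 = -5.318749
step 1→2:
  ẍ = (ẋ'−ẋ)/dt = (-1.958937282−-1.802437347)/0.040548 = -3.859622
  θ̈ = (θ̇'−θ̇)/dt = (-0.366390242−-0.493773822)/0.040548 = 3.141550
  sinθ=0.032570, cosθ=0.999469
  F = (M+m)·ẍ + m·l·cosθ·θ̈ − m·l·sinθ·θ̇² = -6.674602 + 0.440287 − 0.001114 = -6.235428
step 2→3:
  ẍ = (ẋ'−ẋ)/dt = (-2.138485470−-1.958937282)/0.040548 = -4.428041
  θ̈ = (θ̇'−θ̇)/dt = (-0.227608568−-0.366390242)/0.040548 = 3.422652
  sinθ=0.012554, cosθ=0.999921
  F = (M+m)·ẍ + m·l·cosθ·θ̈ − m·l·sinθ·θ̇² = -7.657592 + 0.479900 − 0.000236 = -7.177928
step 3→4:
  ẍ = (ẋ'−ẋ)/dt = (-2.432941114−-2.138485470)/0.040548 = -7.261903
  θ̈ = (θ̇'−θ̇)/dt = (-0.006840388−-0.227608568)/0.040548 = 5.444613
  sinθ=-0.002302, cosθ=0.999997
  F = (M+m)·ẍ + m·l·cosθ·θ̈ − m·l·sinθ·θ̇² = -12.558307 + 0.763464 − -0.000017 = -11.794826
step 4→5:
  ẍ = (ẋ'−ẋ)/dt = (-2.315668316−-2.432941114)/0.040548 = 2.892197
  θ̈ = (θ̇'−θ̇)/dt = (-0.098483863−-0.006840388)/0.040548 = -2.260123
  sinθ=-0.011531, cosθ=0.999934
  F = (M+m)·ẍ + m·l·cosθ·θ̈ − m·l·sinθ·θ̇² = 5.001595 + -0.316903 − -0.000000 = 4.684692
step 5→6:
  ẍ = (ẋ'−ẋ)/dt = (-2.175943328−-2.315668316)/0.040548 = 3.445916
  θ̈ = (θ̇'−θ̇)/dt = (-0.207094932−-0.098483863)/0.040548 = -2.678580
  sinθ=-0.011808, cosθ=0.999930
  F = (M+m)·ẍ + m·l·cosθ·θ̈ − m·l·sinθ·θ̇² = 5.959163 + -0.375575 − -0.000016 = 5.583604
step 6→7:
  ẍ = (ẋ'−ẋ)/dt = (-2.076800727−-2.175943328)/0.040548 = 2.445068
  θ̈ = (θ̇'−θ̇)/dt = (-0.286376922−-0.207094932)/0.040548 = -1.955263
  sinθ=-0.015801, cosθ=0.999875
  F = (M+m)·ẍ + m·l·cosθ·θ̈ − m·l·sinθ·θ̇² = 4.228356 + -0.274141 − -0.000095 = 3.954310

F_0 = -5.318749 N
F_1 = -6.235428 N
F_2 = -7.177928 N
F_3 = -11.794826 N
F_4 = 4.684692 N
F_5 = 5.583604 N
F_6 = 3.954310 N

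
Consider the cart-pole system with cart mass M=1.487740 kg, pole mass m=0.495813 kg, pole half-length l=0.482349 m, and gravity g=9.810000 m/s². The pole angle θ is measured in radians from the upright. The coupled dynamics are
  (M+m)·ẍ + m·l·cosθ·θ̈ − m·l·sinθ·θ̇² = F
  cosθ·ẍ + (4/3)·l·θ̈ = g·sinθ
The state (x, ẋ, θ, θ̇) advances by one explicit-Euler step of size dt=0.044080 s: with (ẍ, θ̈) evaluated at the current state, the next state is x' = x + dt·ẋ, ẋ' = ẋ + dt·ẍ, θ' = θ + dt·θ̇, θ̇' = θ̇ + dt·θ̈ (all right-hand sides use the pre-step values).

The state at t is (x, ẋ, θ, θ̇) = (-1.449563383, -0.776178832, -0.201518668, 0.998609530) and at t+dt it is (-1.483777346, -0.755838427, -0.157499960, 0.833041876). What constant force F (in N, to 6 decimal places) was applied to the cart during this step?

ẍ = (ẋ'−ẋ)/dt = (-0.755838427−-0.776178832)/0.044080 = 0.461443
θ̈ = (θ̇'−θ̇)/dt = (0.833041876−0.998609530)/0.044080 = -3.756072
sinθ=-0.200157, cosθ=0.979764
F = (M+m)·ẍ + m·l·cosθ·θ̈ − m·l·sinθ·θ̇² = 0.915297 + -0.880105 − -0.047736 = 0.082927

F = 0.082927 N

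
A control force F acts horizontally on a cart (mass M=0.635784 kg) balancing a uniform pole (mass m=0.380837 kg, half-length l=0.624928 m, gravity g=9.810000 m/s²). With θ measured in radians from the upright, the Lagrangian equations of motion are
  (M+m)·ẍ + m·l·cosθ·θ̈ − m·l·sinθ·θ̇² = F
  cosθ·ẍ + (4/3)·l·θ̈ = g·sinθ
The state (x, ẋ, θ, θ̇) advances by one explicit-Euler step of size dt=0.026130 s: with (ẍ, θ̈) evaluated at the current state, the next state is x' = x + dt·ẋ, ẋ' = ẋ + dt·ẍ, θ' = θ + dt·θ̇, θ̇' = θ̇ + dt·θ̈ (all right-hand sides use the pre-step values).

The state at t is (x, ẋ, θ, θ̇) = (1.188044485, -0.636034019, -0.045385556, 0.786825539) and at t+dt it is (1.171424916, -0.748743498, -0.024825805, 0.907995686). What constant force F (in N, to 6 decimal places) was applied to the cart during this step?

F = -3.275923 N

ẍ = (ẋ'−ẋ)/dt = (-0.748743498−-0.636034019)/0.026130 = -4.313413
θ̈ = (θ̇'−θ̇)/dt = (0.907995686−0.786825539)/0.026130 = 4.637204
sinθ=-0.045370, cosθ=0.998970
F = (M+m)·ẍ + m·l·cosθ·θ̈ − m·l·sinθ·θ̇² = -4.385106 + 1.102498 − -0.006685 = -3.275923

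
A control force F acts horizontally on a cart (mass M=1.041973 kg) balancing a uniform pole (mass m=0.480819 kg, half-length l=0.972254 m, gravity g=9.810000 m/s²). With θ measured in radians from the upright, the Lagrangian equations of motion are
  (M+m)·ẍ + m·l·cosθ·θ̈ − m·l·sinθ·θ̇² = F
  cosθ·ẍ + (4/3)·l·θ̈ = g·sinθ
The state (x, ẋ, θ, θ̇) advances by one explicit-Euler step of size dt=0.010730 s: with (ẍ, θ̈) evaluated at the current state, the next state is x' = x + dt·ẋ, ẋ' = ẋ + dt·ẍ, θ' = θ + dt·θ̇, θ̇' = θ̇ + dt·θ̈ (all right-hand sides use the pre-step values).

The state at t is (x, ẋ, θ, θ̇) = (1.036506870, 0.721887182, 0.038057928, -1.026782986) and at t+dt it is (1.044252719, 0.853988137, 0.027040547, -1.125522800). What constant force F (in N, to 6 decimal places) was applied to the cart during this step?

F = 14.430175 N

ẍ = (ẋ'−ẋ)/dt = (0.853988137−0.721887182)/0.010730 = 12.311366
θ̈ = (θ̇'−θ̇)/dt = (-1.125522800−-1.026782986)/0.010730 = -9.202219
sinθ=0.038049, cosθ=0.999276
F = (M+m)·ẍ + m·l·cosθ·θ̈ − m·l·sinθ·θ̇² = 18.747649 + -4.298722 − 0.018752 = 14.430175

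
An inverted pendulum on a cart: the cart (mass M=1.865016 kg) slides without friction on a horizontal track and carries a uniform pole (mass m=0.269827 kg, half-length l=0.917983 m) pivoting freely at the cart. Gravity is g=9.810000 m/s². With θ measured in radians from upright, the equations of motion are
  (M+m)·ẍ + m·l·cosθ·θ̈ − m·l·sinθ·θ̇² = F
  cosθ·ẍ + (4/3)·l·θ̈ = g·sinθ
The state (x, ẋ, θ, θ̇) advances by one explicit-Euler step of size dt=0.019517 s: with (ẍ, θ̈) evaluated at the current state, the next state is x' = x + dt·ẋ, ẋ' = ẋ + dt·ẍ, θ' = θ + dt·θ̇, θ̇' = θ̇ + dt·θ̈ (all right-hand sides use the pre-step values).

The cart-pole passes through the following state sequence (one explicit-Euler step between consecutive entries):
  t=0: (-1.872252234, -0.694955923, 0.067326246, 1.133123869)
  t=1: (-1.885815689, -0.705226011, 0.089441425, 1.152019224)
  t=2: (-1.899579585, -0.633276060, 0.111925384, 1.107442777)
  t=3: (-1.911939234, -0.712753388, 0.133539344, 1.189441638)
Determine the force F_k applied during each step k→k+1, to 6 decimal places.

F_0 = -0.905513 N
F_1 = 7.277321 N
F_2 = -7.693297 N

step 0→1:
  ẍ = (ẋ'−ẋ)/dt = (-0.705226011−-0.694955923)/0.019517 = -0.526212
  θ̈ = (θ̇'−θ̇)/dt = (1.152019224−1.133123869)/0.019517 = 0.968149
  sinθ=0.067275, cosθ=0.997734
  F = (M+m)·ẍ + m·l·cosθ·θ̈ − m·l·sinθ·θ̇² = -1.123381 + 0.239264 − 0.021396 = -0.905513
step 1→2:
  ẍ = (ẋ'−ẋ)/dt = (-0.633276060−-0.705226011)/0.019517 = 3.686527
  θ̈ = (θ̇'−θ̇)/dt = (1.107442777−1.152019224)/0.019517 = -2.283980
  sinθ=0.089322, cosθ=0.996003
  F = (M+m)·ẍ + m·l·cosθ·θ̈ − m·l·sinθ·θ̇² = 7.870157 + -0.563473 − 0.029363 = 7.277321
step 2→3:
  ẍ = (ẋ'−ẋ)/dt = (-0.712753388−-0.633276060)/0.019517 = -4.072210
  θ̈ = (θ̇'−θ̇)/dt = (1.189441638−1.107442777)/0.019517 = 4.201407
  sinθ=0.111692, cosθ=0.993743
  F = (M+m)·ẍ + m·l·cosθ·θ̈ − m·l·sinθ·θ̇² = -8.693530 + 1.034163 − 0.033930 = -7.693297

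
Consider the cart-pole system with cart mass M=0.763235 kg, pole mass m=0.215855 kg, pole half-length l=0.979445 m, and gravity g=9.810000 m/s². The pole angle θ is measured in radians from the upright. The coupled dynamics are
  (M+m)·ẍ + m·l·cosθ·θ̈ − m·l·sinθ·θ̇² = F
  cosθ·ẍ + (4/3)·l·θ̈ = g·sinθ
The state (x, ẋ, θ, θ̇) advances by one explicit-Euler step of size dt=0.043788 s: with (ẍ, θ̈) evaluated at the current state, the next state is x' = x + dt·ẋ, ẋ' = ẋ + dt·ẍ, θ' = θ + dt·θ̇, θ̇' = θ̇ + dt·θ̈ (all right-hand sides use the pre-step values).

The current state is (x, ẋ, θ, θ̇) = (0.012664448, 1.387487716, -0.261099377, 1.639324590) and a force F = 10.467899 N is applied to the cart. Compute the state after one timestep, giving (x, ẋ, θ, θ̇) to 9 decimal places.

sinθ=-0.258142823, cosθ=0.966106766
temp = (F + m·l·θ̇²·sinθ)/(M+m) = (10.467899 + -0.146666905)/0.979090 = 10.541658167
θ̈ = (g·sinθ − cosθ·temp)/(l·(4/3 − m·cos²θ/(M+m))) = -11.514802211
ẍ = temp − m·l·θ̈·cosθ/(M+m) = 12.943813890
Euler: x'=0.012664448+0.043788·1.387487716=0.073419760, ẋ'=1.387487716+0.043788·12.943813890=1.954271439
       θ'=-0.261099377+0.043788·1.639324590=-0.189316632, θ̇'=1.639324590+0.043788·-11.514802211=1.135114431

(0.073419760, 1.954271439, -0.189316632, 1.135114431)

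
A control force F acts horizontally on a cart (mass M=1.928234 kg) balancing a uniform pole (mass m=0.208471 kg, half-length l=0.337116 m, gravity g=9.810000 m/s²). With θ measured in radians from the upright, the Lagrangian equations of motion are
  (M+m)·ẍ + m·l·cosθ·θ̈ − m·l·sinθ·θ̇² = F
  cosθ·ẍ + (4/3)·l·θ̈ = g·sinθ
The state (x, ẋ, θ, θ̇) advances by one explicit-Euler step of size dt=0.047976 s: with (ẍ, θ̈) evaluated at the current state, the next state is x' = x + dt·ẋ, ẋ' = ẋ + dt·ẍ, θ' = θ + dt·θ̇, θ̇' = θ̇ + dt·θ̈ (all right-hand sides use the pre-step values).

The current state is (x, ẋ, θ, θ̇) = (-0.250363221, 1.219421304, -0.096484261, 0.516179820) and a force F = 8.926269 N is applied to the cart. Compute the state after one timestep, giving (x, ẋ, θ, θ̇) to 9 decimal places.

sinθ=-0.096334632, cosθ=0.995349003
temp = (F + m·l·θ̇²·sinθ)/(M+m) = (8.926269 + -0.001803888)/2.136705 = 4.176741811
θ̈ = (g·sinθ − cosθ·temp)/(l·(4/3 − m·cos²θ/(M+m))) = -12.238748417
ẍ = temp − m·l·θ̈·cosθ/(M+m) = 4.577417362
Euler: x'=-0.250363221+0.047976·1.219421304=-0.191860265, ẋ'=1.219421304+0.047976·4.577417362=1.439027479
       θ'=-0.096484261+0.047976·0.516179820=-0.071720018, θ̇'=0.516179820+0.047976·-12.238748417=-0.070986374

(-0.191860265, 1.439027479, -0.071720018, -0.070986374)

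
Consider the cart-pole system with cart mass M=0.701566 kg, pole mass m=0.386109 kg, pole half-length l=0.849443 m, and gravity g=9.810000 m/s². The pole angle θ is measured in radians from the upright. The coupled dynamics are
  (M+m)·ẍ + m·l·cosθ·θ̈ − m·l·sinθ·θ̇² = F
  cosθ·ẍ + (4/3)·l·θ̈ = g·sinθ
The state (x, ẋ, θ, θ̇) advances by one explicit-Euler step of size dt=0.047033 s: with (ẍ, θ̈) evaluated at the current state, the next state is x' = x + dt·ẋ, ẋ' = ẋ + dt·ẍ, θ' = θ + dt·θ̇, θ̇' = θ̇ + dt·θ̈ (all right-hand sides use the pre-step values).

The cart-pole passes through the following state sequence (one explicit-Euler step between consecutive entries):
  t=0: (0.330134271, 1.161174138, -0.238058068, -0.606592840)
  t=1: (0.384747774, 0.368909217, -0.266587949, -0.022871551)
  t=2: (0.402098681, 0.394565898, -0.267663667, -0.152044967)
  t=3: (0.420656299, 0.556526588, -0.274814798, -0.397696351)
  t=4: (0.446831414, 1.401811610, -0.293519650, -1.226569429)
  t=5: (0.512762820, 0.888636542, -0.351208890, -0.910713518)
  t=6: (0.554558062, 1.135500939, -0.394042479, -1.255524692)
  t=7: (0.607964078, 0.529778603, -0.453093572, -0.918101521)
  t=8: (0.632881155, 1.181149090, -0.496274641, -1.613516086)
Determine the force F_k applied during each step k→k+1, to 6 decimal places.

F_0 = -14.337593 N
F_1 = -0.275576 N
F_2 = 2.095458 N
F_3 = 13.998826 N
F_4 = -9.616441 N
F_5 = 3.544805 N
F_6 = -11.636664 N
F_7 = 10.824417 N

step 0→1:
  ẍ = (ẋ'−ẋ)/dt = (0.368909217−1.161174138)/0.047033 = -16.844873
  θ̈ = (θ̇'−θ̇)/dt = (-0.022871551−-0.606592840)/0.047033 = 12.410888
  sinθ=-0.235816, cosθ=0.971798
  F = (M+m)·ẍ + m·l·cosθ·θ̈ − m·l·sinθ·θ̇² = -18.321747 + 3.955696 − -0.028458 = -14.337593
step 1→2:
  ẍ = (ẋ'−ẋ)/dt = (0.394565898−0.368909217)/0.047033 = 0.545504
  θ̈ = (θ̇'−θ̇)/dt = (-0.152044967−-0.022871551)/0.047033 = -2.746442
  sinθ=-0.263441, cosθ=0.964675
  F = (M+m)·ẍ + m·l·cosθ·θ̈ − m·l·sinθ·θ̇² = 0.593331 + -0.868952 − -0.000045 = -0.275576
step 2→3:
  ẍ = (ẋ'−ẋ)/dt = (0.556526588−0.394565898)/0.047033 = 3.443554
  θ̈ = (θ̇'−θ̇)/dt = (-0.397696351−-0.152044967)/0.047033 = -5.222958
  sinθ=-0.264479, cosθ=0.964391
  F = (M+m)·ẍ + m·l·cosθ·θ̈ − m·l·sinθ·θ̇² = 3.745468 + -1.652015 − -0.002005 = 2.095458
step 3→4:
  ẍ = (ẋ'−ẋ)/dt = (1.401811610−0.556526588)/0.047033 = 17.972169
  θ̈ = (θ̇'−θ̇)/dt = (-1.226569429−-0.397696351)/0.047033 = -17.623224
  sinθ=-0.271369, cosθ=0.962475
  F = (M+m)·ẍ + m·l·cosθ·θ̈ − m·l·sinθ·θ̇² = 19.547879 + -5.563130 − -0.014077 = 13.998826
step 4→5:
  ẍ = (ẋ'−ẋ)/dt = (0.888636542−1.401811610)/0.047033 = -10.910958
  θ̈ = (θ̇'−θ̇)/dt = (-0.910713518−-1.226569429)/0.047033 = 6.715623
  sinθ=-0.289323, cosθ=0.957231
  F = (M+m)·ẍ + m·l·cosθ·θ̈ − m·l·sinθ·θ̇² = -11.867576 + 2.108373 − -0.142762 = -9.616441
step 5→6:
  ẍ = (ẋ'−ẋ)/dt = (1.135500939−0.888636542)/0.047033 = 5.248749
  θ̈ = (θ̇'−θ̇)/dt = (-1.255524692−-0.910713518)/0.047033 = -7.331260
  sinθ=-0.344033, cosθ=0.938958
  F = (M+m)·ẍ + m·l·cosθ·θ̈ − m·l·sinθ·θ̇² = 5.708933 + -2.257713 − -0.093585 = 3.544805
step 6→7:
  ẍ = (ẋ'−ẋ)/dt = (0.529778603−1.135500939)/0.047033 = -12.878667
  θ̈ = (θ̇'−θ̇)/dt = (-0.918101521−-1.255524692)/0.047033 = 7.174179
  sinθ=-0.383924, cosθ=0.923365
  F = (M+m)·ẍ + m·l·cosθ·θ̈ − m·l·sinθ·θ̇² = -14.007804 + 2.172649 − -0.198491 = -11.636664
step 7→8:
  ẍ = (ẋ'−ẋ)/dt = (1.181149090−0.529778603)/0.047033 = 13.849223
  θ̈ = (θ̇'−θ̇)/dt = (-1.613516086−-0.918101521)/0.047033 = -14.785673
  sinθ=-0.437749, cosθ=0.899097
  F = (M+m)·ẍ + m·l·cosθ·θ̈ − m·l·sinθ·θ̇² = 15.063453 + -4.360054 − -0.121018 = 10.824417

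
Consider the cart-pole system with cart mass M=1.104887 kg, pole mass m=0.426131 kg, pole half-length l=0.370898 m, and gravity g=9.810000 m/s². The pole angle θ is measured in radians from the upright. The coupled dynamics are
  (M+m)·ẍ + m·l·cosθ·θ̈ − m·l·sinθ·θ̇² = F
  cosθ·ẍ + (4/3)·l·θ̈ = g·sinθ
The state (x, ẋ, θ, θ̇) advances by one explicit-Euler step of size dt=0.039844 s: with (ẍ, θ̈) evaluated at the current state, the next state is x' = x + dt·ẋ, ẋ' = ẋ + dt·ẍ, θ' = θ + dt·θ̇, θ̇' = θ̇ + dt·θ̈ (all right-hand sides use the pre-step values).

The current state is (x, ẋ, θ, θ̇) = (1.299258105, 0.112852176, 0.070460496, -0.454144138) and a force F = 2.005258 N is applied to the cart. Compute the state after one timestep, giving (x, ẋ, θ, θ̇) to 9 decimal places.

sinθ=0.070402208, cosθ=0.997518686
temp = (F + m·l·θ̇²·sinθ)/(M+m) = (2.005258 + 0.002294940)/1.531018 = 1.311253650
θ̈ = (g·sinθ − cosθ·temp)/(l·(4/3 − m·cos²θ/(M+m))) = -1.575648764
ẍ = temp − m·l·θ̈·cosθ/(M+m) = 1.473508533
Euler: x'=1.299258105+0.039844·0.112852176=1.303754587, ẋ'=0.112852176+0.039844·1.473508533=0.171562650
       θ'=0.070460496+0.039844·-0.454144138=0.052365577, θ̇'=-0.454144138+0.039844·-1.575648764=-0.516924287

(1.303754587, 0.171562650, 0.052365577, -0.516924287)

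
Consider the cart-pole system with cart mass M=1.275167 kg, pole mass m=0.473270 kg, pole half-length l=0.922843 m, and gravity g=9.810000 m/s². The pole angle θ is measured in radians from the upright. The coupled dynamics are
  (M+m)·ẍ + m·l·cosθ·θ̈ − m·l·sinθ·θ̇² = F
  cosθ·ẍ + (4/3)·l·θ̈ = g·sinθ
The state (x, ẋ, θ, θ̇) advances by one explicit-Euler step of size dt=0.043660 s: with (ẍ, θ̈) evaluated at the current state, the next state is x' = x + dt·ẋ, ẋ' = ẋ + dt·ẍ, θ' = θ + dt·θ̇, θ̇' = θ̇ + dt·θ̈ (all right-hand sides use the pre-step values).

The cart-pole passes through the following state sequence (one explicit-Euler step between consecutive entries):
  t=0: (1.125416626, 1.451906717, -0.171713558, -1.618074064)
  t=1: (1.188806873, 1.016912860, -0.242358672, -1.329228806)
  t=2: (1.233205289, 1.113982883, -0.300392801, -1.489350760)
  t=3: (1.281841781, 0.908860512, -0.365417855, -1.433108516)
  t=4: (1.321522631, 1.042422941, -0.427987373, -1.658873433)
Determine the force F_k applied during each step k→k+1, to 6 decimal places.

F_0 = -14.377683 N
F_1 = 2.517556 N
F_2 = -7.390377 N
F_3 = 3.559934 N

step 0→1:
  ẍ = (ẋ'−ẋ)/dt = (1.016912860−1.451906717)/0.043660 = -9.963212
  θ̈ = (θ̇'−θ̇)/dt = (-1.329228806−-1.618074064)/0.043660 = 6.615787
  sinθ=-0.170871, cosθ=0.985293
  F = (M+m)·ẍ + m·l·cosθ·θ̈ − m·l·sinθ·θ̇² = -17.420049 + 2.846977 − -0.195390 = -14.377683
step 1→2:
  ẍ = (ẋ'−ẋ)/dt = (1.113982883−1.016912860)/0.043660 = 2.223317
  θ̈ = (θ̇'−θ̇)/dt = (-1.489350760−-1.329228806)/0.043660 = -3.667475
  sinθ=-0.239993, cosθ=0.970775
  F = (M+m)·ẍ + m·l·cosθ·θ̈ − m·l·sinθ·θ̇² = 3.887330 + -1.554971 − -0.185197 = 2.517556
step 2→3:
  ẍ = (ẋ'−ẋ)/dt = (0.908860512−1.113982883)/0.043660 = -4.698176
  θ̈ = (θ̇'−θ̇)/dt = (-1.433108516−-1.489350760)/0.043660 = 1.288187
  sinθ=-0.295895, cosθ=0.955220
  F = (M+m)·ẍ + m·l·cosθ·θ̈ − m·l·sinθ·θ̇² = -8.214465 + 0.537427 − -0.286661 = -7.390377
step 3→4:
  ẍ = (ẋ'−ẋ)/dt = (1.042422941−0.908860512)/0.043660 = 3.059149
  θ̈ = (θ̇'−θ̇)/dt = (-1.658873433−-1.433108516)/0.043660 = -5.170978
  sinθ=-0.357340, cosθ=0.933975
  F = (M+m)·ẍ + m·l·cosθ·θ̈ − m·l·sinθ·θ̇² = 5.348729 + -2.109330 − -0.320535 = 3.559934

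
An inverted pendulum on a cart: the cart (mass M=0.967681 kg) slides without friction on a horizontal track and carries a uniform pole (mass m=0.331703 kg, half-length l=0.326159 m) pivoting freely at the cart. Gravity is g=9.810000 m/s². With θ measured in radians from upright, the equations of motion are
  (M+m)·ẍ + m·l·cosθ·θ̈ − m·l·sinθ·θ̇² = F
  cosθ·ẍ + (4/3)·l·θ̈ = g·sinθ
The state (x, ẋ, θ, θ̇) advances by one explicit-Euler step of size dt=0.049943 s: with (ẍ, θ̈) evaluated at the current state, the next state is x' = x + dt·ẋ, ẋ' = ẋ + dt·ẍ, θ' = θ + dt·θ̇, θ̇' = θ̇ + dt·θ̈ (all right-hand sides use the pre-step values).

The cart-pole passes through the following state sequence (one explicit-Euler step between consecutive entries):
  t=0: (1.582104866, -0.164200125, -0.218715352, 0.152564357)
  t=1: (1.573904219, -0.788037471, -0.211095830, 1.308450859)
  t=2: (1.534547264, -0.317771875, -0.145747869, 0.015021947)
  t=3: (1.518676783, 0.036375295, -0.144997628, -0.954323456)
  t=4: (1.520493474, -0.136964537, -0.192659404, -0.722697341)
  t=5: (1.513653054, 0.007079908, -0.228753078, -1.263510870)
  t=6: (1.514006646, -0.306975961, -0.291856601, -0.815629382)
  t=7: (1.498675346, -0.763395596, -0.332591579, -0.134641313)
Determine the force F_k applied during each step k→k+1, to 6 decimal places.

step 0→1:
  ẍ = (ẋ'−ẋ)/dt = (-0.788037471−-0.164200125)/0.049943 = -12.490987
  θ̈ = (θ̇'−θ̇)/dt = (1.308450859−0.152564357)/0.049943 = 23.144114
  sinθ=-0.216976, cosθ=0.976177
  F = (M+m)·ẍ + m·l·cosθ·θ̈ − m·l·sinθ·θ̇² = -16.230588 + 2.444263 − -0.000546 = -13.785779
step 1→2:
  ẍ = (ẋ'−ẋ)/dt = (-0.317771875−-0.788037471)/0.049943 = 9.416046
  θ̈ = (θ̇'−θ̇)/dt = (0.015021947−1.308450859)/0.049943 = -25.898102
  sinθ=-0.209532, cosθ=0.977802
  F = (M+m)·ẍ + m·l·cosθ·θ̈ − m·l·sinθ·θ̇² = 12.235060 + -2.739666 − -0.038810 = 9.534204
step 2→3:
  ẍ = (ẋ'−ẋ)/dt = (0.036375295−-0.317771875)/0.049943 = 7.091027
  θ̈ = (θ̇'−θ̇)/dt = (-0.954323456−0.015021947)/0.049943 = -19.409034
  sinθ=-0.145232, cosθ=0.989398
  F = (M+m)·ẍ + m·l·cosθ·θ̈ − m·l·sinθ·θ̇² = 9.213967 + -2.077560 − -0.000004 = 7.136411
step 3→4:
  ẍ = (ẋ'−ẋ)/dt = (-0.136964537−0.036375295)/0.049943 = -3.470753
  θ̈ = (θ̇'−θ̇)/dt = (-0.722697341−-0.954323456)/0.049943 = 4.637809
  sinθ=-0.144490, cosθ=0.989506
  F = (M+m)·ẍ + m·l·cosθ·θ̈ − m·l·sinθ·θ̇² = -4.509841 + 0.496490 − -0.014237 = -3.999115
step 4→5:
  ẍ = (ẋ'−ẋ)/dt = (0.007079908−-0.136964537)/0.049943 = 2.884177
  θ̈ = (θ̇'−θ̇)/dt = (-1.263510870−-0.722697341)/0.049943 = -10.828615
  sinθ=-0.191470, cosθ=0.981499
  F = (M+m)·ẍ + m·l·cosθ·θ̈ − m·l·sinθ·θ̇² = 3.747653 + -1.149850 − -0.010819 = 2.608622
step 5→6:
  ẍ = (ẋ'−ẋ)/dt = (-0.306975961−0.007079908)/0.049943 = -6.288286
  θ̈ = (θ̇'−θ̇)/dt = (-0.815629382−-1.263510870)/0.049943 = 8.967853
  sinθ=-0.226763, cosθ=0.973950
  F = (M+m)·ẍ + m·l·cosθ·θ̈ − m·l·sinθ·θ̇² = -8.170898 + 0.944939 − -0.039166 = -7.186793
step 6→7:
  ẍ = (ẋ'−ẋ)/dt = (-0.763395596−-0.306975961)/0.049943 = -9.138811
  θ̈ = (θ̇'−θ̇)/dt = (-0.134641313−-0.815629382)/0.049943 = 13.635306
  sinθ=-0.287731, cosθ=0.957711
  F = (M+m)·ẍ + m·l·cosθ·θ̈ − m·l·sinθ·θ̇² = -11.874825 + 1.412792 − -0.020709 = -10.441324

F_0 = -13.785779 N
F_1 = 9.534204 N
F_2 = 7.136411 N
F_3 = -3.999115 N
F_4 = 2.608622 N
F_5 = -7.186793 N
F_6 = -10.441324 N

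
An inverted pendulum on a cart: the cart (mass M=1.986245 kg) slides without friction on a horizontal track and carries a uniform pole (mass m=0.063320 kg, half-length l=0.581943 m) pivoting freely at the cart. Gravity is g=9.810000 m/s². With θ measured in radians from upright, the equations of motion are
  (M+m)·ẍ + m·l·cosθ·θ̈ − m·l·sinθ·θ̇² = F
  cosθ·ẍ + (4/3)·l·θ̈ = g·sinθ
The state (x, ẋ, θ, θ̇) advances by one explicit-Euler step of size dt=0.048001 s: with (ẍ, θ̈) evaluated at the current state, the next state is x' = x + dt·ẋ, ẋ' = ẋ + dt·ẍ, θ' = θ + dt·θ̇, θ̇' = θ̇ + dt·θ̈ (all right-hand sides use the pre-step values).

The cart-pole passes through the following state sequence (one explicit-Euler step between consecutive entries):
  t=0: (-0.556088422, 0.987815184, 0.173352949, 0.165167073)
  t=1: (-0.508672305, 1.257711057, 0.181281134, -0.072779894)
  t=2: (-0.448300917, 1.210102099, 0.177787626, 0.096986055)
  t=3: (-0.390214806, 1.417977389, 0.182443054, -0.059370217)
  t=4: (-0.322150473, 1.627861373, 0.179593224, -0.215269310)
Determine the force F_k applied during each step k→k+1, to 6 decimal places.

F_0 = 11.344018 N
F_1 = -1.904673 N
F_2 = 8.757740 N
F_3 = 8.843991 N

step 0→1:
  ẍ = (ẋ'−ẋ)/dt = (1.257711057−0.987815184)/0.048001 = 5.622714
  θ̈ = (θ̇'−θ̇)/dt = (-0.072779894−0.165167073)/0.048001 = -4.957125
  sinθ=0.172486, cosθ=0.985012
  F = (M+m)·ẍ + m·l·cosθ·θ̈ − m·l·sinθ·θ̇² = 11.524117 + -0.179926 − 0.000173 = 11.344018
step 1→2:
  ẍ = (ẋ'−ẋ)/dt = (1.210102099−1.257711057)/0.048001 = -0.991833
  θ̈ = (θ̇'−θ̇)/dt = (0.096986055−-0.072779894)/0.048001 = 3.536717
  sinθ=0.180290, cosθ=0.983614
  F = (M+m)·ẍ + m·l·cosθ·θ̈ − m·l·sinθ·θ̇² = -2.032825 + 0.128188 − 0.000035 = -1.904673
step 2→3:
  ẍ = (ẋ'−ẋ)/dt = (1.417977389−1.210102099)/0.048001 = 4.330645
  θ̈ = (θ̇'−θ̇)/dt = (-0.059370217−0.096986055)/0.048001 = -3.257354
  sinθ=0.176853, cosθ=0.984237
  F = (M+m)·ẍ + m·l·cosθ·θ̈ − m·l·sinθ·θ̇² = 8.875938 + -0.118137 − 0.000061 = 8.757740
step 3→4:
  ẍ = (ẋ'−ẋ)/dt = (1.627861373−1.417977389)/0.048001 = 4.372492
  θ̈ = (θ̇'−θ̇)/dt = (-0.215269310−-0.059370217)/0.048001 = -3.247830
  sinθ=0.181433, cosθ=0.983403
  F = (M+m)·ẍ + m·l·cosθ·θ̈ − m·l·sinθ·θ̇² = 8.961706 + -0.117692 − 0.000024 = 8.843991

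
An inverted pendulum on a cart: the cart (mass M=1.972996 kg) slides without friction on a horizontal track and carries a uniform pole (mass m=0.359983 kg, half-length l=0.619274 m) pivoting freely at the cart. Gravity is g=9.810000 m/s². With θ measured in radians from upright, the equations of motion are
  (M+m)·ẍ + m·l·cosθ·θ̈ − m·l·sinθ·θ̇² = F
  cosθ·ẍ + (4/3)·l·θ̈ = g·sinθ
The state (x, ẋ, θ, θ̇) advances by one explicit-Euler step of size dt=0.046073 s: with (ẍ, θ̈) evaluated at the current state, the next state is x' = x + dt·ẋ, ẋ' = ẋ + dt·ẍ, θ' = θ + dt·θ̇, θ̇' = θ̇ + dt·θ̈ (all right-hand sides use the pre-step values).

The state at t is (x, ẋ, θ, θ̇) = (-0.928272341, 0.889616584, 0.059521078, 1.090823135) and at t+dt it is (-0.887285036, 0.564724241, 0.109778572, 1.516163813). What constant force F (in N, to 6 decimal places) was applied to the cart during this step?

F = -14.412813 N

ẍ = (ẋ'−ẋ)/dt = (0.564724241−0.889616584)/0.046073 = -7.051686
θ̈ = (θ̇'−θ̇)/dt = (1.516163813−1.090823135)/0.046073 = 9.231886
sinθ=0.059486, cosθ=0.998229
F = (M+m)·ẍ + m·l·cosθ·θ̈ − m·l·sinθ·θ̇² = -16.451436 + 2.054402 − 0.015779 = -14.412813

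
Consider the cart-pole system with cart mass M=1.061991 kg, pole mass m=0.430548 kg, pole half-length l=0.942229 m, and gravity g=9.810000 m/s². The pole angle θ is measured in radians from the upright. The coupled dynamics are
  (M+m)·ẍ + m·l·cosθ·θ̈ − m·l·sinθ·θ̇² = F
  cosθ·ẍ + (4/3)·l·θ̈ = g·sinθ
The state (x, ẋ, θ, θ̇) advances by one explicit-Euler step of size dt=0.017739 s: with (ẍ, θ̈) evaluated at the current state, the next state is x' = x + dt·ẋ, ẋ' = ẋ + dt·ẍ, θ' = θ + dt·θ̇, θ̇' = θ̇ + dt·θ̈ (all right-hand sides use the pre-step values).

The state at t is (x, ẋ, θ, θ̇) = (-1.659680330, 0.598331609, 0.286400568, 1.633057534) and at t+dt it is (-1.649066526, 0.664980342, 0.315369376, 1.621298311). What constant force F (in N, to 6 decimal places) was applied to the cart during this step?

F = 5.044145 N

ẍ = (ẋ'−ẋ)/dt = (0.664980342−0.598331609)/0.017739 = 3.757187
θ̈ = (θ̇'−θ̇)/dt = (1.621298311−1.633057534)/0.017739 = -0.662902
sinθ=0.282501, cosθ=0.959267
F = (M+m)·ẍ + m·l·cosθ·θ̈ − m·l·sinθ·θ̇² = 5.607747 + -0.257969 − 0.305634 = 5.044145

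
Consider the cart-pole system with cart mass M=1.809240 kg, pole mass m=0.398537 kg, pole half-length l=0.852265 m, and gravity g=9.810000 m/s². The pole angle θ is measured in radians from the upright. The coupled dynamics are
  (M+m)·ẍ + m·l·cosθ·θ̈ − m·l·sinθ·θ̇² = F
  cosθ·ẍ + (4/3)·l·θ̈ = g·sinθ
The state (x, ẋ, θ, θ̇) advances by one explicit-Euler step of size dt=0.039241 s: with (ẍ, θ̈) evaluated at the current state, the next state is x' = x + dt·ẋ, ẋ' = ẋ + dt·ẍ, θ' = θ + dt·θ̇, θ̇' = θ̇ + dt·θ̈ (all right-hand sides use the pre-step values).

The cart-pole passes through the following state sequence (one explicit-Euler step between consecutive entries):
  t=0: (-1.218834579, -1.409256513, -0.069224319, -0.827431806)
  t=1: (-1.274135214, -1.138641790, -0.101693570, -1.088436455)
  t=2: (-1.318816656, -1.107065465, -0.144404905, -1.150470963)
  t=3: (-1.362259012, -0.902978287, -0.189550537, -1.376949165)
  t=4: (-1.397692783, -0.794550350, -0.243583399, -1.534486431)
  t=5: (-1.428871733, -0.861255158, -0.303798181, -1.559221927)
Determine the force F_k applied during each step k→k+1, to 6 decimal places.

step 0→1:
  ẍ = (ẋ'−ẋ)/dt = (-1.138641790−-1.409256513)/0.039241 = 6.896224
  θ̈ = (θ̇'−θ̇)/dt = (-1.088436455−-0.827431806)/0.039241 = -6.651325
  sinθ=-0.069169, cosθ=0.997605
  F = (M+m)·ẍ + m·l·cosθ·θ̈ − m·l·sinθ·θ̇² = 15.225325 + -2.253772 − -0.016085 = 12.987637
step 1→2:
  ẍ = (ẋ'−ẋ)/dt = (-1.107065465−-1.138641790)/0.039241 = 0.804677
  θ̈ = (θ̇'−θ̇)/dt = (-1.150470963−-1.088436455)/0.039241 = -1.580860
  sinθ=-0.101518, cosθ=0.994834
  F = (M+m)·ẍ + m·l·cosθ·θ̈ − m·l·sinθ·θ̇² = 1.776547 + -0.534179 − -0.040850 = 1.283218
step 2→3:
  ẍ = (ẋ'−ẋ)/dt = (-0.902978287−-1.107065465)/0.039241 = 5.200866
  θ̈ = (θ̇'−θ̇)/dt = (-1.376949165−-1.150470963)/0.039241 = -5.771469
  sinθ=-0.143904, cosθ=0.989592
  F = (M+m)·ẍ + m·l·cosθ·θ̈ − m·l·sinθ·θ̇² = 11.482352 + -1.939928 − -0.064694 = 9.607118
step 3→4:
  ẍ = (ẋ'−ẋ)/dt = (-0.794550350−-0.902978287)/0.039241 = 2.763129
  θ̈ = (θ̇'−θ̇)/dt = (-1.534486431−-1.376949165)/0.039241 = -4.014609
  sinθ=-0.188418, cosθ=0.982089
  F = (M+m)·ẍ + m·l·cosθ·θ̈ − m·l·sinθ·θ̇² = 6.100372 + -1.339175 − -0.121339 = 4.882536
step 4→5:
  ẍ = (ẋ'−ẋ)/dt = (-0.861255158−-0.794550350)/0.039241 = -1.699875
  θ̈ = (θ̇'−θ̇)/dt = (-1.559221927−-1.534486431)/0.039241 = -0.630348
  sinθ=-0.241182, cosθ=0.970480
  F = (M+m)·ẍ + m·l·cosθ·θ̈ − m·l·sinθ·θ̇² = -3.752946 + -0.207783 − -0.192892 = -3.767837

F_0 = 12.987637 N
F_1 = 1.283218 N
F_2 = 9.607118 N
F_3 = 4.882536 N
F_4 = -3.767837 N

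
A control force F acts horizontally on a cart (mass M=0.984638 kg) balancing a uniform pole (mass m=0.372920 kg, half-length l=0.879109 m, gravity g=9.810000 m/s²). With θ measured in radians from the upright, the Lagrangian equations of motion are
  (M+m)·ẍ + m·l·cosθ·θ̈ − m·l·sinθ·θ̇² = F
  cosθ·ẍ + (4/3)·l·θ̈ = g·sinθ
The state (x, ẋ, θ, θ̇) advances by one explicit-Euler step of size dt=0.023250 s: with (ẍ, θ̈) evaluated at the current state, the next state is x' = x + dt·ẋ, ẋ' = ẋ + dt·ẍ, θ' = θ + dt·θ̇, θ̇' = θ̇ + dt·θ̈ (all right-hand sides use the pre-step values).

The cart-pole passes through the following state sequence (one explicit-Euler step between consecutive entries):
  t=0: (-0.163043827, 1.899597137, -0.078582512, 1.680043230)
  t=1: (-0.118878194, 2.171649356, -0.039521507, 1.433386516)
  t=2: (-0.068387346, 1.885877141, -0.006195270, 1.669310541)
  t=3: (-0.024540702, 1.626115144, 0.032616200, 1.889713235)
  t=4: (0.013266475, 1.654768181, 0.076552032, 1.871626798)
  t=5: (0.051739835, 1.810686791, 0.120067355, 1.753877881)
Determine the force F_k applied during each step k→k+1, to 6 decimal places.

step 0→1:
  ẍ = (ẋ'−ẋ)/dt = (2.171649356−1.899597137)/0.023250 = 11.701171
  θ̈ = (θ̇'−θ̇)/dt = (1.433386516−1.680043230)/0.023250 = -10.608891
  sinθ=-0.078502, cosθ=0.996914
  F = (M+m)·ẍ + m·l·cosθ·θ̈ − m·l·sinθ·θ̇² = 15.885018 + -3.467257 − -0.072640 = 12.490401
step 1→2:
  ẍ = (ẋ'−ẋ)/dt = (1.885877141−2.171649356)/0.023250 = -12.291278
  θ̈ = (θ̇'−θ̇)/dt = (1.669310541−1.433386516)/0.023250 = 10.147270
  sinθ=-0.039511, cosθ=0.999219
  F = (M+m)·ẍ + m·l·cosθ·θ̈ − m·l·sinθ·θ̇² = -16.686123 + 3.324056 − -0.026614 = -13.335453
step 2→3:
  ẍ = (ẋ'−ẋ)/dt = (1.626115144−1.885877141)/0.023250 = -11.172559
  θ̈ = (θ̇'−θ̇)/dt = (1.889713235−1.669310541)/0.023250 = 9.479686
  sinθ=-0.006195, cosθ=0.999981
  F = (M+m)·ẍ + m·l·cosθ·θ̈ − m·l·sinθ·θ̇² = -15.167397 + 3.107735 − -0.005660 = -12.054002
step 3→4:
  ẍ = (ẋ'−ẋ)/dt = (1.654768181−1.626115144)/0.023250 = 1.232389
  θ̈ = (θ̇'−θ̇)/dt = (1.871626798−1.889713235)/0.023250 = -0.777911
  sinθ=0.032610, cosθ=0.999468
  F = (M+m)·ẍ + m·l·cosθ·θ̈ − m·l·sinθ·θ̇² = 1.673039 + -0.254893 − 0.038177 = 1.379969
step 4→5:
  ẍ = (ẋ'−ẋ)/dt = (1.810686791−1.654768181)/0.023250 = 6.706177
  θ̈ = (θ̇'−θ̇)/dt = (1.753877881−1.871626798)/0.023250 = -5.064470
  sinθ=0.076477, cosθ=0.997071
  F = (M+m)·ẍ + m·l·cosθ·θ̈ − m·l·sinθ·θ̇² = 9.104024 + -1.655460 − 0.087827 = 7.360737

F_0 = 12.490401 N
F_1 = -13.335453 N
F_2 = -12.054002 N
F_3 = 1.379969 N
F_4 = 7.360737 N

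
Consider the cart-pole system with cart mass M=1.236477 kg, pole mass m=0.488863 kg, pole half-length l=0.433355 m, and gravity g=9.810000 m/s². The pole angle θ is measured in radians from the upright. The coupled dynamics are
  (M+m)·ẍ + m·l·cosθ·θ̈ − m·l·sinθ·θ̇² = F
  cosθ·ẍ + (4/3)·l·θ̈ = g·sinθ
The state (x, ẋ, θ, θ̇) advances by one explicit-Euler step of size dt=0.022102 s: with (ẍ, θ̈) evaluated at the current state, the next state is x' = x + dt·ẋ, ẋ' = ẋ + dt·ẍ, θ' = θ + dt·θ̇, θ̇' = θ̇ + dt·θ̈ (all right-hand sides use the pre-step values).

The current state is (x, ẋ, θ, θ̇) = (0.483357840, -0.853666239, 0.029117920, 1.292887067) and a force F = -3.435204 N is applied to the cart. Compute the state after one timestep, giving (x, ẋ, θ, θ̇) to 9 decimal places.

sinθ=0.029113806, cosθ=0.999576103
temp = (F + m·l·θ̇²·sinθ)/(M+m) = (-3.435204 + 0.010309821)/1.725340 = -1.985054644
θ̈ = (g·sinθ − cosθ·temp)/(l·(4/3 − m·cos²θ/(M+m))) = 4.987270276
ẍ = temp − m·l·θ̈·cosθ/(M+m) = -2.597172514
Euler: x'=0.483357840+0.022102·-0.853666239=0.464490109, ẋ'=-0.853666239+0.022102·-2.597172514=-0.911068946
       θ'=0.029117920+0.022102·1.292887067=0.057693310, θ̇'=1.292887067+0.022102·4.987270276=1.403115715

(0.464490109, -0.911068946, 0.057693310, 1.403115715)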